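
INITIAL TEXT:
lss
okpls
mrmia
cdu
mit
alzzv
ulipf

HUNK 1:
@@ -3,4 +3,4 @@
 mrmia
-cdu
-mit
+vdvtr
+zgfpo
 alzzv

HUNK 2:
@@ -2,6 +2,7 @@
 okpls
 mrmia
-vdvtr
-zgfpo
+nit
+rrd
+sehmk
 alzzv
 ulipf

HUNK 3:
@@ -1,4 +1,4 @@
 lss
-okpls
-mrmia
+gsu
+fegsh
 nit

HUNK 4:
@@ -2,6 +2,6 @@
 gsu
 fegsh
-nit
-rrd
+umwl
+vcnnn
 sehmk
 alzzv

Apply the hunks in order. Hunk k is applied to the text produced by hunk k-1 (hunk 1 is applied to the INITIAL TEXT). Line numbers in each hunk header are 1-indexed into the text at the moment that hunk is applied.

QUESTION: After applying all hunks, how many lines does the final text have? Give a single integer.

Answer: 8

Derivation:
Hunk 1: at line 3 remove [cdu,mit] add [vdvtr,zgfpo] -> 7 lines: lss okpls mrmia vdvtr zgfpo alzzv ulipf
Hunk 2: at line 2 remove [vdvtr,zgfpo] add [nit,rrd,sehmk] -> 8 lines: lss okpls mrmia nit rrd sehmk alzzv ulipf
Hunk 3: at line 1 remove [okpls,mrmia] add [gsu,fegsh] -> 8 lines: lss gsu fegsh nit rrd sehmk alzzv ulipf
Hunk 4: at line 2 remove [nit,rrd] add [umwl,vcnnn] -> 8 lines: lss gsu fegsh umwl vcnnn sehmk alzzv ulipf
Final line count: 8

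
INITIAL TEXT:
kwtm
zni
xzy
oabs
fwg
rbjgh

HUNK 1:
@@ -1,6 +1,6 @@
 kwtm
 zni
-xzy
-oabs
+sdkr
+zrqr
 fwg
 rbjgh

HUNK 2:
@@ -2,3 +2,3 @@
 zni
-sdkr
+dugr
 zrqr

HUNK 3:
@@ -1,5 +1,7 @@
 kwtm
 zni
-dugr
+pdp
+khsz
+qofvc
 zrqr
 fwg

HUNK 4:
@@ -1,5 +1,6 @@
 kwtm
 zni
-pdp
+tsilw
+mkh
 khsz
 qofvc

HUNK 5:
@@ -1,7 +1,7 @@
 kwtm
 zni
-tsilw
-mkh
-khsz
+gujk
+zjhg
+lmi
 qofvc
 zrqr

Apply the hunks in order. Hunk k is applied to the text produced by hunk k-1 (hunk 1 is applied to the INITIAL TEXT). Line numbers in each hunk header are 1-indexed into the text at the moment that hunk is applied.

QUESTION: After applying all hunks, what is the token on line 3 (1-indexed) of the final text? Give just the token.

Answer: gujk

Derivation:
Hunk 1: at line 1 remove [xzy,oabs] add [sdkr,zrqr] -> 6 lines: kwtm zni sdkr zrqr fwg rbjgh
Hunk 2: at line 2 remove [sdkr] add [dugr] -> 6 lines: kwtm zni dugr zrqr fwg rbjgh
Hunk 3: at line 1 remove [dugr] add [pdp,khsz,qofvc] -> 8 lines: kwtm zni pdp khsz qofvc zrqr fwg rbjgh
Hunk 4: at line 1 remove [pdp] add [tsilw,mkh] -> 9 lines: kwtm zni tsilw mkh khsz qofvc zrqr fwg rbjgh
Hunk 5: at line 1 remove [tsilw,mkh,khsz] add [gujk,zjhg,lmi] -> 9 lines: kwtm zni gujk zjhg lmi qofvc zrqr fwg rbjgh
Final line 3: gujk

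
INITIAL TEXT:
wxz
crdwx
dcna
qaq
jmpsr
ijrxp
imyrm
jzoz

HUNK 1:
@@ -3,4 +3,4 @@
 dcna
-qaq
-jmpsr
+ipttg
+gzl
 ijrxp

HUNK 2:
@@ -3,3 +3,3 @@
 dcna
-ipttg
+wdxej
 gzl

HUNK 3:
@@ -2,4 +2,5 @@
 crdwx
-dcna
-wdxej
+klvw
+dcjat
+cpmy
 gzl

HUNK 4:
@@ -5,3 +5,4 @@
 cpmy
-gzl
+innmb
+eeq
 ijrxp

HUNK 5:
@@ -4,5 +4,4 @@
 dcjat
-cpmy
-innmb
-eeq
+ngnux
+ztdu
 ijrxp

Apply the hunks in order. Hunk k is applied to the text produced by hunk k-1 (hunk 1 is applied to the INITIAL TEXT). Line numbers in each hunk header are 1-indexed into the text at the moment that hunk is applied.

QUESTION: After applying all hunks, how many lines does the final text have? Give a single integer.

Hunk 1: at line 3 remove [qaq,jmpsr] add [ipttg,gzl] -> 8 lines: wxz crdwx dcna ipttg gzl ijrxp imyrm jzoz
Hunk 2: at line 3 remove [ipttg] add [wdxej] -> 8 lines: wxz crdwx dcna wdxej gzl ijrxp imyrm jzoz
Hunk 3: at line 2 remove [dcna,wdxej] add [klvw,dcjat,cpmy] -> 9 lines: wxz crdwx klvw dcjat cpmy gzl ijrxp imyrm jzoz
Hunk 4: at line 5 remove [gzl] add [innmb,eeq] -> 10 lines: wxz crdwx klvw dcjat cpmy innmb eeq ijrxp imyrm jzoz
Hunk 5: at line 4 remove [cpmy,innmb,eeq] add [ngnux,ztdu] -> 9 lines: wxz crdwx klvw dcjat ngnux ztdu ijrxp imyrm jzoz
Final line count: 9

Answer: 9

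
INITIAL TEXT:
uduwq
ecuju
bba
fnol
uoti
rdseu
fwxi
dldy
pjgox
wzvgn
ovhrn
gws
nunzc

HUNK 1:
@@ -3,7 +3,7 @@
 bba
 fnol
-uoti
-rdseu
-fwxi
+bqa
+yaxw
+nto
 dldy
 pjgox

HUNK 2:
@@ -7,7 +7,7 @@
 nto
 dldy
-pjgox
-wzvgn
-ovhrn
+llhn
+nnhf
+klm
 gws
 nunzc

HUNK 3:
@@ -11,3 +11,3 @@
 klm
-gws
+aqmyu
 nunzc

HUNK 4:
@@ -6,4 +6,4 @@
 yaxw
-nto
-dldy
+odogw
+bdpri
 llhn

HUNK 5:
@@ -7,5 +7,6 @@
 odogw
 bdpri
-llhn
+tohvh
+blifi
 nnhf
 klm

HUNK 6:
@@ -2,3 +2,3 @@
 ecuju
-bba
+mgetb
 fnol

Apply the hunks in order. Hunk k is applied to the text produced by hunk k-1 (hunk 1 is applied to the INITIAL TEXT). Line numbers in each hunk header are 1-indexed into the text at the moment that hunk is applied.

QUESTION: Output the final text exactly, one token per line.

Hunk 1: at line 3 remove [uoti,rdseu,fwxi] add [bqa,yaxw,nto] -> 13 lines: uduwq ecuju bba fnol bqa yaxw nto dldy pjgox wzvgn ovhrn gws nunzc
Hunk 2: at line 7 remove [pjgox,wzvgn,ovhrn] add [llhn,nnhf,klm] -> 13 lines: uduwq ecuju bba fnol bqa yaxw nto dldy llhn nnhf klm gws nunzc
Hunk 3: at line 11 remove [gws] add [aqmyu] -> 13 lines: uduwq ecuju bba fnol bqa yaxw nto dldy llhn nnhf klm aqmyu nunzc
Hunk 4: at line 6 remove [nto,dldy] add [odogw,bdpri] -> 13 lines: uduwq ecuju bba fnol bqa yaxw odogw bdpri llhn nnhf klm aqmyu nunzc
Hunk 5: at line 7 remove [llhn] add [tohvh,blifi] -> 14 lines: uduwq ecuju bba fnol bqa yaxw odogw bdpri tohvh blifi nnhf klm aqmyu nunzc
Hunk 6: at line 2 remove [bba] add [mgetb] -> 14 lines: uduwq ecuju mgetb fnol bqa yaxw odogw bdpri tohvh blifi nnhf klm aqmyu nunzc

Answer: uduwq
ecuju
mgetb
fnol
bqa
yaxw
odogw
bdpri
tohvh
blifi
nnhf
klm
aqmyu
nunzc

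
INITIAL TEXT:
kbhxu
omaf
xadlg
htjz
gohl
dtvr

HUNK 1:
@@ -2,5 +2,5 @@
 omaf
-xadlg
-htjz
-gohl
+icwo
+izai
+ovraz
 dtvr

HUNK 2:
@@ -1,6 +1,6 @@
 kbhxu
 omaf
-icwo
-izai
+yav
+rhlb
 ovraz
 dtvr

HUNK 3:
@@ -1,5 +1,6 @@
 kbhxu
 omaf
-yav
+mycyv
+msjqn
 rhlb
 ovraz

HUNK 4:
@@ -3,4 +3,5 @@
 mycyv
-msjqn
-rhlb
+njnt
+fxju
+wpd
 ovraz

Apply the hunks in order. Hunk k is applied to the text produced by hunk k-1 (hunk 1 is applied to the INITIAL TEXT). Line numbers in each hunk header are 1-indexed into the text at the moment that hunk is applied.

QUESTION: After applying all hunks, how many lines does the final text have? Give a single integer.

Hunk 1: at line 2 remove [xadlg,htjz,gohl] add [icwo,izai,ovraz] -> 6 lines: kbhxu omaf icwo izai ovraz dtvr
Hunk 2: at line 1 remove [icwo,izai] add [yav,rhlb] -> 6 lines: kbhxu omaf yav rhlb ovraz dtvr
Hunk 3: at line 1 remove [yav] add [mycyv,msjqn] -> 7 lines: kbhxu omaf mycyv msjqn rhlb ovraz dtvr
Hunk 4: at line 3 remove [msjqn,rhlb] add [njnt,fxju,wpd] -> 8 lines: kbhxu omaf mycyv njnt fxju wpd ovraz dtvr
Final line count: 8

Answer: 8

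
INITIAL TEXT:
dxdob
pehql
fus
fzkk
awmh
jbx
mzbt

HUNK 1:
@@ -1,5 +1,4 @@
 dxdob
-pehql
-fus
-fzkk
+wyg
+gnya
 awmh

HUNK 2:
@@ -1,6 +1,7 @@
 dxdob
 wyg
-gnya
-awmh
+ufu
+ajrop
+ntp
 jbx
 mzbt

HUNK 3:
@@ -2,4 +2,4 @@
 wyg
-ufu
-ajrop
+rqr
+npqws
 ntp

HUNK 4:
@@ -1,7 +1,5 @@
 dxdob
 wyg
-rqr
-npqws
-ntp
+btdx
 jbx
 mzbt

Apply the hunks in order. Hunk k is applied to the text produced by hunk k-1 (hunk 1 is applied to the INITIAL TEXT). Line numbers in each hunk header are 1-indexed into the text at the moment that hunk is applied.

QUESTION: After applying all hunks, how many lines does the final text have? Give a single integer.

Answer: 5

Derivation:
Hunk 1: at line 1 remove [pehql,fus,fzkk] add [wyg,gnya] -> 6 lines: dxdob wyg gnya awmh jbx mzbt
Hunk 2: at line 1 remove [gnya,awmh] add [ufu,ajrop,ntp] -> 7 lines: dxdob wyg ufu ajrop ntp jbx mzbt
Hunk 3: at line 2 remove [ufu,ajrop] add [rqr,npqws] -> 7 lines: dxdob wyg rqr npqws ntp jbx mzbt
Hunk 4: at line 1 remove [rqr,npqws,ntp] add [btdx] -> 5 lines: dxdob wyg btdx jbx mzbt
Final line count: 5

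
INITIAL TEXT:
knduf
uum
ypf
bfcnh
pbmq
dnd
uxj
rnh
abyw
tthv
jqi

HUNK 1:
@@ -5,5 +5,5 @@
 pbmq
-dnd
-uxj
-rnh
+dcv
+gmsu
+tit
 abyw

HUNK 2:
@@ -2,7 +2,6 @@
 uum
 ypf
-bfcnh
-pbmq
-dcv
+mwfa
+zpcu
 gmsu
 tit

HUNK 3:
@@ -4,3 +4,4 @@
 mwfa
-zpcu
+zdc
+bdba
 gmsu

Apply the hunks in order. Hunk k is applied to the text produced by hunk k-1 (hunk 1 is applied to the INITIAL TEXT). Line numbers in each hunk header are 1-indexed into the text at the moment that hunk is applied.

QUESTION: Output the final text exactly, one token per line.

Hunk 1: at line 5 remove [dnd,uxj,rnh] add [dcv,gmsu,tit] -> 11 lines: knduf uum ypf bfcnh pbmq dcv gmsu tit abyw tthv jqi
Hunk 2: at line 2 remove [bfcnh,pbmq,dcv] add [mwfa,zpcu] -> 10 lines: knduf uum ypf mwfa zpcu gmsu tit abyw tthv jqi
Hunk 3: at line 4 remove [zpcu] add [zdc,bdba] -> 11 lines: knduf uum ypf mwfa zdc bdba gmsu tit abyw tthv jqi

Answer: knduf
uum
ypf
mwfa
zdc
bdba
gmsu
tit
abyw
tthv
jqi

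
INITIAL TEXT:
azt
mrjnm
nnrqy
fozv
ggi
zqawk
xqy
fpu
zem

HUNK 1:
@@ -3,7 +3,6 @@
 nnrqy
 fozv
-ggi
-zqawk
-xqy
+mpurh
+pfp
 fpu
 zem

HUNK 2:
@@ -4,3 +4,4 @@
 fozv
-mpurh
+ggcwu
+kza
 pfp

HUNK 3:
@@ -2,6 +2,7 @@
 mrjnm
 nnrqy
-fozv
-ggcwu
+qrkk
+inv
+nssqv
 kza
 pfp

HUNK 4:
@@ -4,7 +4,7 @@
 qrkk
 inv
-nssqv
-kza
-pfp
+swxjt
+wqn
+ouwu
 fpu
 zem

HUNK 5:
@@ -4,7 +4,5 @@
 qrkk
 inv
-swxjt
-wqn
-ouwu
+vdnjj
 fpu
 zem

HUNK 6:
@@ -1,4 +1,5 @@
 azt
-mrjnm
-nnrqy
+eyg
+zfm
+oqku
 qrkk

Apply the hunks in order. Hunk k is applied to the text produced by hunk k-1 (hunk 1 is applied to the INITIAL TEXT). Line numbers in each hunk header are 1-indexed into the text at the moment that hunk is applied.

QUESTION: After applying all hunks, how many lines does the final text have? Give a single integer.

Answer: 9

Derivation:
Hunk 1: at line 3 remove [ggi,zqawk,xqy] add [mpurh,pfp] -> 8 lines: azt mrjnm nnrqy fozv mpurh pfp fpu zem
Hunk 2: at line 4 remove [mpurh] add [ggcwu,kza] -> 9 lines: azt mrjnm nnrqy fozv ggcwu kza pfp fpu zem
Hunk 3: at line 2 remove [fozv,ggcwu] add [qrkk,inv,nssqv] -> 10 lines: azt mrjnm nnrqy qrkk inv nssqv kza pfp fpu zem
Hunk 4: at line 4 remove [nssqv,kza,pfp] add [swxjt,wqn,ouwu] -> 10 lines: azt mrjnm nnrqy qrkk inv swxjt wqn ouwu fpu zem
Hunk 5: at line 4 remove [swxjt,wqn,ouwu] add [vdnjj] -> 8 lines: azt mrjnm nnrqy qrkk inv vdnjj fpu zem
Hunk 6: at line 1 remove [mrjnm,nnrqy] add [eyg,zfm,oqku] -> 9 lines: azt eyg zfm oqku qrkk inv vdnjj fpu zem
Final line count: 9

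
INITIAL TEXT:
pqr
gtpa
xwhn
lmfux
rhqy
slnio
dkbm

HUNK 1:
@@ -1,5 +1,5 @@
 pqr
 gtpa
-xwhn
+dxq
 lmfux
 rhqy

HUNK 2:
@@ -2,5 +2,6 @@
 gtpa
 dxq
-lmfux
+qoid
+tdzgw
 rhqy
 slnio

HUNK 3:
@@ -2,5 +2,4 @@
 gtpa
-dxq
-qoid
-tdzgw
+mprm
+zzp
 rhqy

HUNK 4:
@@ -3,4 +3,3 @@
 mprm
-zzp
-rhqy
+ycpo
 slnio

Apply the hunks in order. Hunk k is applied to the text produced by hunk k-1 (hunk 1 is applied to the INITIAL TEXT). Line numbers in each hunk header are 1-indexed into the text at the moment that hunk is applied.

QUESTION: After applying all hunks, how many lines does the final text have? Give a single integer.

Hunk 1: at line 1 remove [xwhn] add [dxq] -> 7 lines: pqr gtpa dxq lmfux rhqy slnio dkbm
Hunk 2: at line 2 remove [lmfux] add [qoid,tdzgw] -> 8 lines: pqr gtpa dxq qoid tdzgw rhqy slnio dkbm
Hunk 3: at line 2 remove [dxq,qoid,tdzgw] add [mprm,zzp] -> 7 lines: pqr gtpa mprm zzp rhqy slnio dkbm
Hunk 4: at line 3 remove [zzp,rhqy] add [ycpo] -> 6 lines: pqr gtpa mprm ycpo slnio dkbm
Final line count: 6

Answer: 6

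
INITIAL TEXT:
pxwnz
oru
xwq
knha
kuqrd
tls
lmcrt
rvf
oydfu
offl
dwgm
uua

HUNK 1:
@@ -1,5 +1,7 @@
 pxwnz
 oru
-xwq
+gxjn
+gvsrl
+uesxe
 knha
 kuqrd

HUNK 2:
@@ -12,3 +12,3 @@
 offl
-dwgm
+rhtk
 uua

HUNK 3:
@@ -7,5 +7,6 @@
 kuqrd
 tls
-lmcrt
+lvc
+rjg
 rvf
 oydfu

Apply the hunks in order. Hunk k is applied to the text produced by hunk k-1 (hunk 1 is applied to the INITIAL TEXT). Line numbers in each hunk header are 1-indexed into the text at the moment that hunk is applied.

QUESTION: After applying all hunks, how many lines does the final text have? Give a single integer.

Hunk 1: at line 1 remove [xwq] add [gxjn,gvsrl,uesxe] -> 14 lines: pxwnz oru gxjn gvsrl uesxe knha kuqrd tls lmcrt rvf oydfu offl dwgm uua
Hunk 2: at line 12 remove [dwgm] add [rhtk] -> 14 lines: pxwnz oru gxjn gvsrl uesxe knha kuqrd tls lmcrt rvf oydfu offl rhtk uua
Hunk 3: at line 7 remove [lmcrt] add [lvc,rjg] -> 15 lines: pxwnz oru gxjn gvsrl uesxe knha kuqrd tls lvc rjg rvf oydfu offl rhtk uua
Final line count: 15

Answer: 15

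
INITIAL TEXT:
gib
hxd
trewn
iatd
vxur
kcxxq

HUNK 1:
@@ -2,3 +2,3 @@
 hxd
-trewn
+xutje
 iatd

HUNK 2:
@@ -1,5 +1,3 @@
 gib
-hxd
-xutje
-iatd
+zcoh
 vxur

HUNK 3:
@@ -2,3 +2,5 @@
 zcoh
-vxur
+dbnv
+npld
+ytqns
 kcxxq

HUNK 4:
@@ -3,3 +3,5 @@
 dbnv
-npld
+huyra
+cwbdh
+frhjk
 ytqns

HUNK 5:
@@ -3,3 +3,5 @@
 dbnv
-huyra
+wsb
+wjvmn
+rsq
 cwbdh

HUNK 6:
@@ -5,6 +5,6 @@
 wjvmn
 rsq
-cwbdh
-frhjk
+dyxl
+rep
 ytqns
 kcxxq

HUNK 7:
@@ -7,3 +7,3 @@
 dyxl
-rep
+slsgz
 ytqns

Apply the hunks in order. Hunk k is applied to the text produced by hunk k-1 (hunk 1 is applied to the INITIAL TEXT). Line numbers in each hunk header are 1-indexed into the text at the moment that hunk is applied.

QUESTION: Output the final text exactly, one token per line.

Answer: gib
zcoh
dbnv
wsb
wjvmn
rsq
dyxl
slsgz
ytqns
kcxxq

Derivation:
Hunk 1: at line 2 remove [trewn] add [xutje] -> 6 lines: gib hxd xutje iatd vxur kcxxq
Hunk 2: at line 1 remove [hxd,xutje,iatd] add [zcoh] -> 4 lines: gib zcoh vxur kcxxq
Hunk 3: at line 2 remove [vxur] add [dbnv,npld,ytqns] -> 6 lines: gib zcoh dbnv npld ytqns kcxxq
Hunk 4: at line 3 remove [npld] add [huyra,cwbdh,frhjk] -> 8 lines: gib zcoh dbnv huyra cwbdh frhjk ytqns kcxxq
Hunk 5: at line 3 remove [huyra] add [wsb,wjvmn,rsq] -> 10 lines: gib zcoh dbnv wsb wjvmn rsq cwbdh frhjk ytqns kcxxq
Hunk 6: at line 5 remove [cwbdh,frhjk] add [dyxl,rep] -> 10 lines: gib zcoh dbnv wsb wjvmn rsq dyxl rep ytqns kcxxq
Hunk 7: at line 7 remove [rep] add [slsgz] -> 10 lines: gib zcoh dbnv wsb wjvmn rsq dyxl slsgz ytqns kcxxq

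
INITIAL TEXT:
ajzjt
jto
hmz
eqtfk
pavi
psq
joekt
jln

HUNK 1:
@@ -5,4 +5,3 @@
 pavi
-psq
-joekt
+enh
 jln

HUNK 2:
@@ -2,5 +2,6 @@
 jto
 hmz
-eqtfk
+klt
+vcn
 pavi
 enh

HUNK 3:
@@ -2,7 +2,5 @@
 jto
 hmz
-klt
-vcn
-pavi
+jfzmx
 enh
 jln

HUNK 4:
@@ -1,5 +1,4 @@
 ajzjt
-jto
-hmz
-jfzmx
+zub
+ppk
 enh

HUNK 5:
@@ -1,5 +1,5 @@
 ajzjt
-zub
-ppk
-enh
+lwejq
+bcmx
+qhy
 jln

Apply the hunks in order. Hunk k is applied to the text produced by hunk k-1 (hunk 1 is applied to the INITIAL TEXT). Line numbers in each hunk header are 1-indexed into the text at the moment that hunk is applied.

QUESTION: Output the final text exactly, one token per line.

Hunk 1: at line 5 remove [psq,joekt] add [enh] -> 7 lines: ajzjt jto hmz eqtfk pavi enh jln
Hunk 2: at line 2 remove [eqtfk] add [klt,vcn] -> 8 lines: ajzjt jto hmz klt vcn pavi enh jln
Hunk 3: at line 2 remove [klt,vcn,pavi] add [jfzmx] -> 6 lines: ajzjt jto hmz jfzmx enh jln
Hunk 4: at line 1 remove [jto,hmz,jfzmx] add [zub,ppk] -> 5 lines: ajzjt zub ppk enh jln
Hunk 5: at line 1 remove [zub,ppk,enh] add [lwejq,bcmx,qhy] -> 5 lines: ajzjt lwejq bcmx qhy jln

Answer: ajzjt
lwejq
bcmx
qhy
jln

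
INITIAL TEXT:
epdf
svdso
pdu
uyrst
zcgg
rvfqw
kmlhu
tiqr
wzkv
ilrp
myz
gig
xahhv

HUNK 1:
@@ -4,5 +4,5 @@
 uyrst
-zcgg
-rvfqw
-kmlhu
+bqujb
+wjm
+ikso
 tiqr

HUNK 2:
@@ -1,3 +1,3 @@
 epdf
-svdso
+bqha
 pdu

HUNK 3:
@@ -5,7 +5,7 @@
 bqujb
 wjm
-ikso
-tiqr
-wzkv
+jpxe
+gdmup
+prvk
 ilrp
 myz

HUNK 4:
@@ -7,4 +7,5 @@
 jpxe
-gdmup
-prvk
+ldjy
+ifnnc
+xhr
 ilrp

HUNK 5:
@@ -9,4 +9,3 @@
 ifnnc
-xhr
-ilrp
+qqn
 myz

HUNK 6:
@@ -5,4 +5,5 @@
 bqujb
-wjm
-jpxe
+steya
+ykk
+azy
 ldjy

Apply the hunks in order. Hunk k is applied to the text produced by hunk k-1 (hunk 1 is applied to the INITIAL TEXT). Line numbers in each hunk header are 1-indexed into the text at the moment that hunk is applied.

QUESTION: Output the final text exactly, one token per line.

Answer: epdf
bqha
pdu
uyrst
bqujb
steya
ykk
azy
ldjy
ifnnc
qqn
myz
gig
xahhv

Derivation:
Hunk 1: at line 4 remove [zcgg,rvfqw,kmlhu] add [bqujb,wjm,ikso] -> 13 lines: epdf svdso pdu uyrst bqujb wjm ikso tiqr wzkv ilrp myz gig xahhv
Hunk 2: at line 1 remove [svdso] add [bqha] -> 13 lines: epdf bqha pdu uyrst bqujb wjm ikso tiqr wzkv ilrp myz gig xahhv
Hunk 3: at line 5 remove [ikso,tiqr,wzkv] add [jpxe,gdmup,prvk] -> 13 lines: epdf bqha pdu uyrst bqujb wjm jpxe gdmup prvk ilrp myz gig xahhv
Hunk 4: at line 7 remove [gdmup,prvk] add [ldjy,ifnnc,xhr] -> 14 lines: epdf bqha pdu uyrst bqujb wjm jpxe ldjy ifnnc xhr ilrp myz gig xahhv
Hunk 5: at line 9 remove [xhr,ilrp] add [qqn] -> 13 lines: epdf bqha pdu uyrst bqujb wjm jpxe ldjy ifnnc qqn myz gig xahhv
Hunk 6: at line 5 remove [wjm,jpxe] add [steya,ykk,azy] -> 14 lines: epdf bqha pdu uyrst bqujb steya ykk azy ldjy ifnnc qqn myz gig xahhv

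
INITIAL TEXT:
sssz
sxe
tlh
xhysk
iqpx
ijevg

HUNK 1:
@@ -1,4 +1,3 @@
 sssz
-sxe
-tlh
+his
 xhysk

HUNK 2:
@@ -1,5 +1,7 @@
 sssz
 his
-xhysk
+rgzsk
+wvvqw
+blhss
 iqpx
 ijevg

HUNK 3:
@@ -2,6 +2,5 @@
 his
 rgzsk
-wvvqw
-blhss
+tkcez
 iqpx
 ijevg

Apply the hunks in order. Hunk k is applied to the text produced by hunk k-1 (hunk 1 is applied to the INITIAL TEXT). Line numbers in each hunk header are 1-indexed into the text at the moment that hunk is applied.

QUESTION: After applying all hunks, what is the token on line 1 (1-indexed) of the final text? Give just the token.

Answer: sssz

Derivation:
Hunk 1: at line 1 remove [sxe,tlh] add [his] -> 5 lines: sssz his xhysk iqpx ijevg
Hunk 2: at line 1 remove [xhysk] add [rgzsk,wvvqw,blhss] -> 7 lines: sssz his rgzsk wvvqw blhss iqpx ijevg
Hunk 3: at line 2 remove [wvvqw,blhss] add [tkcez] -> 6 lines: sssz his rgzsk tkcez iqpx ijevg
Final line 1: sssz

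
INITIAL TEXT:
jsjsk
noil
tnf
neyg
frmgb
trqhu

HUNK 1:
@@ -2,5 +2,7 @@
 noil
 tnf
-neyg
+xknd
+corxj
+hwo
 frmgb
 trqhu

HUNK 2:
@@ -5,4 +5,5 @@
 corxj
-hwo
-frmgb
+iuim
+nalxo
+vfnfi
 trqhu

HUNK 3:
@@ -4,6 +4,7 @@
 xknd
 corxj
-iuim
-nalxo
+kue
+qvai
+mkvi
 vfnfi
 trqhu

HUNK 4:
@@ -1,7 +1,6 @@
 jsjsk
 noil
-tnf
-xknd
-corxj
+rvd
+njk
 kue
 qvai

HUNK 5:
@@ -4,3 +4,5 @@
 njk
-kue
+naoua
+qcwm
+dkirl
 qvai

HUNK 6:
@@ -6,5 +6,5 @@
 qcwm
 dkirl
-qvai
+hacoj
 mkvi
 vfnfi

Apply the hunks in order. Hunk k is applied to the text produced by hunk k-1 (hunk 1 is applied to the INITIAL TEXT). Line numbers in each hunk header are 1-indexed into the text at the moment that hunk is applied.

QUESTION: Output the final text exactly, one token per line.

Answer: jsjsk
noil
rvd
njk
naoua
qcwm
dkirl
hacoj
mkvi
vfnfi
trqhu

Derivation:
Hunk 1: at line 2 remove [neyg] add [xknd,corxj,hwo] -> 8 lines: jsjsk noil tnf xknd corxj hwo frmgb trqhu
Hunk 2: at line 5 remove [hwo,frmgb] add [iuim,nalxo,vfnfi] -> 9 lines: jsjsk noil tnf xknd corxj iuim nalxo vfnfi trqhu
Hunk 3: at line 4 remove [iuim,nalxo] add [kue,qvai,mkvi] -> 10 lines: jsjsk noil tnf xknd corxj kue qvai mkvi vfnfi trqhu
Hunk 4: at line 1 remove [tnf,xknd,corxj] add [rvd,njk] -> 9 lines: jsjsk noil rvd njk kue qvai mkvi vfnfi trqhu
Hunk 5: at line 4 remove [kue] add [naoua,qcwm,dkirl] -> 11 lines: jsjsk noil rvd njk naoua qcwm dkirl qvai mkvi vfnfi trqhu
Hunk 6: at line 6 remove [qvai] add [hacoj] -> 11 lines: jsjsk noil rvd njk naoua qcwm dkirl hacoj mkvi vfnfi trqhu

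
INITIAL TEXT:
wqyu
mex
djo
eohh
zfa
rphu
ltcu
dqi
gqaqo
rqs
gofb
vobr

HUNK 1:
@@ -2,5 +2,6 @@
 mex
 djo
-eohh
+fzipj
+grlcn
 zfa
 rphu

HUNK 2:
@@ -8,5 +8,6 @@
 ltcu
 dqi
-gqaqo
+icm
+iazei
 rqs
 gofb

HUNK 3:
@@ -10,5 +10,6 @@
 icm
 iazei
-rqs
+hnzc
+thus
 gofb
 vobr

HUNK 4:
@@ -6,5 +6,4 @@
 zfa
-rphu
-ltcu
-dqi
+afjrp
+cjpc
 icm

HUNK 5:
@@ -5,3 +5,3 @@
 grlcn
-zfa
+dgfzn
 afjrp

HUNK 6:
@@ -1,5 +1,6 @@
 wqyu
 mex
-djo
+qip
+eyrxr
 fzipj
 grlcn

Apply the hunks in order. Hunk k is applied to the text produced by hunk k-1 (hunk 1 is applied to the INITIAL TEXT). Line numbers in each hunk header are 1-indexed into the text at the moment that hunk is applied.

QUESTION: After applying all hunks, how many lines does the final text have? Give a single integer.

Answer: 15

Derivation:
Hunk 1: at line 2 remove [eohh] add [fzipj,grlcn] -> 13 lines: wqyu mex djo fzipj grlcn zfa rphu ltcu dqi gqaqo rqs gofb vobr
Hunk 2: at line 8 remove [gqaqo] add [icm,iazei] -> 14 lines: wqyu mex djo fzipj grlcn zfa rphu ltcu dqi icm iazei rqs gofb vobr
Hunk 3: at line 10 remove [rqs] add [hnzc,thus] -> 15 lines: wqyu mex djo fzipj grlcn zfa rphu ltcu dqi icm iazei hnzc thus gofb vobr
Hunk 4: at line 6 remove [rphu,ltcu,dqi] add [afjrp,cjpc] -> 14 lines: wqyu mex djo fzipj grlcn zfa afjrp cjpc icm iazei hnzc thus gofb vobr
Hunk 5: at line 5 remove [zfa] add [dgfzn] -> 14 lines: wqyu mex djo fzipj grlcn dgfzn afjrp cjpc icm iazei hnzc thus gofb vobr
Hunk 6: at line 1 remove [djo] add [qip,eyrxr] -> 15 lines: wqyu mex qip eyrxr fzipj grlcn dgfzn afjrp cjpc icm iazei hnzc thus gofb vobr
Final line count: 15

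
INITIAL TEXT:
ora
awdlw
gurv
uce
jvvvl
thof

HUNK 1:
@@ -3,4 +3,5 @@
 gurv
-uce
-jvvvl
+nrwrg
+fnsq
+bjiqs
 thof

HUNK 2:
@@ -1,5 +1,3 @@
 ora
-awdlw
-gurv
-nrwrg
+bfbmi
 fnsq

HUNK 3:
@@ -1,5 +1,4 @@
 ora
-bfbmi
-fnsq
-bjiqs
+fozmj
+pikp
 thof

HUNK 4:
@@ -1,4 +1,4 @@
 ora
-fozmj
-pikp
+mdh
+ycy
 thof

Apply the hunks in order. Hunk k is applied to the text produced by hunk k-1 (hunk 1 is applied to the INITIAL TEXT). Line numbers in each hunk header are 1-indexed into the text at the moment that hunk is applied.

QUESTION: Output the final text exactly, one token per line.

Hunk 1: at line 3 remove [uce,jvvvl] add [nrwrg,fnsq,bjiqs] -> 7 lines: ora awdlw gurv nrwrg fnsq bjiqs thof
Hunk 2: at line 1 remove [awdlw,gurv,nrwrg] add [bfbmi] -> 5 lines: ora bfbmi fnsq bjiqs thof
Hunk 3: at line 1 remove [bfbmi,fnsq,bjiqs] add [fozmj,pikp] -> 4 lines: ora fozmj pikp thof
Hunk 4: at line 1 remove [fozmj,pikp] add [mdh,ycy] -> 4 lines: ora mdh ycy thof

Answer: ora
mdh
ycy
thof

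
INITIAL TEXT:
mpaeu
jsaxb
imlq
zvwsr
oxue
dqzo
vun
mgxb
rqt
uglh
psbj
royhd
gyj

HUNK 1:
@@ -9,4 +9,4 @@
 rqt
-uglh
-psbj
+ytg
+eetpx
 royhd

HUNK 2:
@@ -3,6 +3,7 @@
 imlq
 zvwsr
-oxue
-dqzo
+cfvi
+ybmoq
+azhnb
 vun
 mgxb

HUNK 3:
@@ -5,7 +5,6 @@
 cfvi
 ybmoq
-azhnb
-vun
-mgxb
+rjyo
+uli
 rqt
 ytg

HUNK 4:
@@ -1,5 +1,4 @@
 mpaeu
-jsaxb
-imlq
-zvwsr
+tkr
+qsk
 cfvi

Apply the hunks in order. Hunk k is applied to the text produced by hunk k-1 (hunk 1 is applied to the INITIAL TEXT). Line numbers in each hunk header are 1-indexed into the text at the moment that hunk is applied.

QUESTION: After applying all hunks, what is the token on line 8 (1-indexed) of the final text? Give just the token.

Hunk 1: at line 9 remove [uglh,psbj] add [ytg,eetpx] -> 13 lines: mpaeu jsaxb imlq zvwsr oxue dqzo vun mgxb rqt ytg eetpx royhd gyj
Hunk 2: at line 3 remove [oxue,dqzo] add [cfvi,ybmoq,azhnb] -> 14 lines: mpaeu jsaxb imlq zvwsr cfvi ybmoq azhnb vun mgxb rqt ytg eetpx royhd gyj
Hunk 3: at line 5 remove [azhnb,vun,mgxb] add [rjyo,uli] -> 13 lines: mpaeu jsaxb imlq zvwsr cfvi ybmoq rjyo uli rqt ytg eetpx royhd gyj
Hunk 4: at line 1 remove [jsaxb,imlq,zvwsr] add [tkr,qsk] -> 12 lines: mpaeu tkr qsk cfvi ybmoq rjyo uli rqt ytg eetpx royhd gyj
Final line 8: rqt

Answer: rqt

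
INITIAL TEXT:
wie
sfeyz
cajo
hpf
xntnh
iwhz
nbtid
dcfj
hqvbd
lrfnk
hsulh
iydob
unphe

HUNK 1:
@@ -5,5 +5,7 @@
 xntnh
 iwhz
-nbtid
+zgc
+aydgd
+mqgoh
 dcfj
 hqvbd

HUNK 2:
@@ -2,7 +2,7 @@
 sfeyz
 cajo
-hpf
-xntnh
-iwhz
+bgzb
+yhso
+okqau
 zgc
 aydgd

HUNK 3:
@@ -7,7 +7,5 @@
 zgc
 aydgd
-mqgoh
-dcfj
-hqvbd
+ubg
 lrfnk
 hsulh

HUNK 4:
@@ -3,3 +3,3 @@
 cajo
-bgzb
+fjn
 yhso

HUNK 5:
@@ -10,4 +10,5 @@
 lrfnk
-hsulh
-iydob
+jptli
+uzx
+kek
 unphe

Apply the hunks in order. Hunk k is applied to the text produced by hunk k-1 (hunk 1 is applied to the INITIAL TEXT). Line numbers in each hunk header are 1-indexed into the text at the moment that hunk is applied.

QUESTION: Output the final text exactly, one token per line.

Answer: wie
sfeyz
cajo
fjn
yhso
okqau
zgc
aydgd
ubg
lrfnk
jptli
uzx
kek
unphe

Derivation:
Hunk 1: at line 5 remove [nbtid] add [zgc,aydgd,mqgoh] -> 15 lines: wie sfeyz cajo hpf xntnh iwhz zgc aydgd mqgoh dcfj hqvbd lrfnk hsulh iydob unphe
Hunk 2: at line 2 remove [hpf,xntnh,iwhz] add [bgzb,yhso,okqau] -> 15 lines: wie sfeyz cajo bgzb yhso okqau zgc aydgd mqgoh dcfj hqvbd lrfnk hsulh iydob unphe
Hunk 3: at line 7 remove [mqgoh,dcfj,hqvbd] add [ubg] -> 13 lines: wie sfeyz cajo bgzb yhso okqau zgc aydgd ubg lrfnk hsulh iydob unphe
Hunk 4: at line 3 remove [bgzb] add [fjn] -> 13 lines: wie sfeyz cajo fjn yhso okqau zgc aydgd ubg lrfnk hsulh iydob unphe
Hunk 5: at line 10 remove [hsulh,iydob] add [jptli,uzx,kek] -> 14 lines: wie sfeyz cajo fjn yhso okqau zgc aydgd ubg lrfnk jptli uzx kek unphe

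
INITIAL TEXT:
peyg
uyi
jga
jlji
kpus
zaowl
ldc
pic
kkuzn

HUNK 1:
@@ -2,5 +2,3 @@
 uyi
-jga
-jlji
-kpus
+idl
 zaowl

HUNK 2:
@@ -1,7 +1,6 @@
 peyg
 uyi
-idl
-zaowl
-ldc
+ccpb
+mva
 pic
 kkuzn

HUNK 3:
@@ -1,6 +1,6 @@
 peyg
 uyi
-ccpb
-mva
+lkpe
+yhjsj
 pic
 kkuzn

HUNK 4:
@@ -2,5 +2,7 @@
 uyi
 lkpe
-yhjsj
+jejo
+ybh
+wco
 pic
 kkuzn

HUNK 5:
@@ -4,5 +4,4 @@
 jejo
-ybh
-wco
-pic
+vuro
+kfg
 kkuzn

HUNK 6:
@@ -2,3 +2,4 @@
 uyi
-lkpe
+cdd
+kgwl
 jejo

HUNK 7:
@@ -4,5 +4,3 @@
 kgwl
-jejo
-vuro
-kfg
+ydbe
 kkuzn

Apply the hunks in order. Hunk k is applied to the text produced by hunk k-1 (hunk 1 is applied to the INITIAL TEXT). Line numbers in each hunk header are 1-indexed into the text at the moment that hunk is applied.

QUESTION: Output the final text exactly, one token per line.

Answer: peyg
uyi
cdd
kgwl
ydbe
kkuzn

Derivation:
Hunk 1: at line 2 remove [jga,jlji,kpus] add [idl] -> 7 lines: peyg uyi idl zaowl ldc pic kkuzn
Hunk 2: at line 1 remove [idl,zaowl,ldc] add [ccpb,mva] -> 6 lines: peyg uyi ccpb mva pic kkuzn
Hunk 3: at line 1 remove [ccpb,mva] add [lkpe,yhjsj] -> 6 lines: peyg uyi lkpe yhjsj pic kkuzn
Hunk 4: at line 2 remove [yhjsj] add [jejo,ybh,wco] -> 8 lines: peyg uyi lkpe jejo ybh wco pic kkuzn
Hunk 5: at line 4 remove [ybh,wco,pic] add [vuro,kfg] -> 7 lines: peyg uyi lkpe jejo vuro kfg kkuzn
Hunk 6: at line 2 remove [lkpe] add [cdd,kgwl] -> 8 lines: peyg uyi cdd kgwl jejo vuro kfg kkuzn
Hunk 7: at line 4 remove [jejo,vuro,kfg] add [ydbe] -> 6 lines: peyg uyi cdd kgwl ydbe kkuzn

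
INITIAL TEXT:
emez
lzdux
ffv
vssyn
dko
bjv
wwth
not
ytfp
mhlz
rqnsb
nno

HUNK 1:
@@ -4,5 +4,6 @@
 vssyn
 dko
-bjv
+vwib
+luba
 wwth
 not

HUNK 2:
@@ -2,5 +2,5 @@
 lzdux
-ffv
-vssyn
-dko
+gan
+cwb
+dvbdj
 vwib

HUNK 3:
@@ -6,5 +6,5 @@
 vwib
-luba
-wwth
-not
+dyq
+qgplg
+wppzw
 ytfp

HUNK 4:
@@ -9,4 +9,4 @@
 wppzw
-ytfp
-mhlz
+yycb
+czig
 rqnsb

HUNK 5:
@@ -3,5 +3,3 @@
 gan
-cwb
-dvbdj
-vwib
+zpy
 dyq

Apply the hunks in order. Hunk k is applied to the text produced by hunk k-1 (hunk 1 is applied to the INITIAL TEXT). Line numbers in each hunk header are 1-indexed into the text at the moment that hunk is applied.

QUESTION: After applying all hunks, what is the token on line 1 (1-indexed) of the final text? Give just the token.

Answer: emez

Derivation:
Hunk 1: at line 4 remove [bjv] add [vwib,luba] -> 13 lines: emez lzdux ffv vssyn dko vwib luba wwth not ytfp mhlz rqnsb nno
Hunk 2: at line 2 remove [ffv,vssyn,dko] add [gan,cwb,dvbdj] -> 13 lines: emez lzdux gan cwb dvbdj vwib luba wwth not ytfp mhlz rqnsb nno
Hunk 3: at line 6 remove [luba,wwth,not] add [dyq,qgplg,wppzw] -> 13 lines: emez lzdux gan cwb dvbdj vwib dyq qgplg wppzw ytfp mhlz rqnsb nno
Hunk 4: at line 9 remove [ytfp,mhlz] add [yycb,czig] -> 13 lines: emez lzdux gan cwb dvbdj vwib dyq qgplg wppzw yycb czig rqnsb nno
Hunk 5: at line 3 remove [cwb,dvbdj,vwib] add [zpy] -> 11 lines: emez lzdux gan zpy dyq qgplg wppzw yycb czig rqnsb nno
Final line 1: emez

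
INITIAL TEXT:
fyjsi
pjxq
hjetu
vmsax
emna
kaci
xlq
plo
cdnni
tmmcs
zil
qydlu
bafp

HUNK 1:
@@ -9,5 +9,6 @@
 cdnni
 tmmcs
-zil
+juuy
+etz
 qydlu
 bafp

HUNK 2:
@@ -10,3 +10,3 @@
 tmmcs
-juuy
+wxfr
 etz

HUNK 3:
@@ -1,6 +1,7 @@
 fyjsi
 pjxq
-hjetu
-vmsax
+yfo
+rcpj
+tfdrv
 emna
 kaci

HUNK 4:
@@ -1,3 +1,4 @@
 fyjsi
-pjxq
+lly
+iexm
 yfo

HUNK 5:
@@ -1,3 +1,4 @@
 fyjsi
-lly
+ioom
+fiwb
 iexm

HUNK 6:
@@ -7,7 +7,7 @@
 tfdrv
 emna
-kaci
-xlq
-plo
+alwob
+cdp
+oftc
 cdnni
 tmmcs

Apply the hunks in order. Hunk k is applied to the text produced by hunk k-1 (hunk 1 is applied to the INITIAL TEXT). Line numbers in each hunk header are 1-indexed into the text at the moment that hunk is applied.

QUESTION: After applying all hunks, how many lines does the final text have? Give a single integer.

Answer: 17

Derivation:
Hunk 1: at line 9 remove [zil] add [juuy,etz] -> 14 lines: fyjsi pjxq hjetu vmsax emna kaci xlq plo cdnni tmmcs juuy etz qydlu bafp
Hunk 2: at line 10 remove [juuy] add [wxfr] -> 14 lines: fyjsi pjxq hjetu vmsax emna kaci xlq plo cdnni tmmcs wxfr etz qydlu bafp
Hunk 3: at line 1 remove [hjetu,vmsax] add [yfo,rcpj,tfdrv] -> 15 lines: fyjsi pjxq yfo rcpj tfdrv emna kaci xlq plo cdnni tmmcs wxfr etz qydlu bafp
Hunk 4: at line 1 remove [pjxq] add [lly,iexm] -> 16 lines: fyjsi lly iexm yfo rcpj tfdrv emna kaci xlq plo cdnni tmmcs wxfr etz qydlu bafp
Hunk 5: at line 1 remove [lly] add [ioom,fiwb] -> 17 lines: fyjsi ioom fiwb iexm yfo rcpj tfdrv emna kaci xlq plo cdnni tmmcs wxfr etz qydlu bafp
Hunk 6: at line 7 remove [kaci,xlq,plo] add [alwob,cdp,oftc] -> 17 lines: fyjsi ioom fiwb iexm yfo rcpj tfdrv emna alwob cdp oftc cdnni tmmcs wxfr etz qydlu bafp
Final line count: 17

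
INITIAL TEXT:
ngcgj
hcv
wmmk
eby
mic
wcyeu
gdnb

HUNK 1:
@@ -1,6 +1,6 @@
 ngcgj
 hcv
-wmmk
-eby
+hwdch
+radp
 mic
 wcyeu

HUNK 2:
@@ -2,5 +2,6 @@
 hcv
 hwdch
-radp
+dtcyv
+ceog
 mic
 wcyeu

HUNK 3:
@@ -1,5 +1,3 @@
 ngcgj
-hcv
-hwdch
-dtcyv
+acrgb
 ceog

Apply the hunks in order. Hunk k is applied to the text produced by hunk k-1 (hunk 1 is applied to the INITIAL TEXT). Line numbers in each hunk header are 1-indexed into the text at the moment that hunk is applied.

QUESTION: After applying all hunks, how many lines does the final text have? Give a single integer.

Answer: 6

Derivation:
Hunk 1: at line 1 remove [wmmk,eby] add [hwdch,radp] -> 7 lines: ngcgj hcv hwdch radp mic wcyeu gdnb
Hunk 2: at line 2 remove [radp] add [dtcyv,ceog] -> 8 lines: ngcgj hcv hwdch dtcyv ceog mic wcyeu gdnb
Hunk 3: at line 1 remove [hcv,hwdch,dtcyv] add [acrgb] -> 6 lines: ngcgj acrgb ceog mic wcyeu gdnb
Final line count: 6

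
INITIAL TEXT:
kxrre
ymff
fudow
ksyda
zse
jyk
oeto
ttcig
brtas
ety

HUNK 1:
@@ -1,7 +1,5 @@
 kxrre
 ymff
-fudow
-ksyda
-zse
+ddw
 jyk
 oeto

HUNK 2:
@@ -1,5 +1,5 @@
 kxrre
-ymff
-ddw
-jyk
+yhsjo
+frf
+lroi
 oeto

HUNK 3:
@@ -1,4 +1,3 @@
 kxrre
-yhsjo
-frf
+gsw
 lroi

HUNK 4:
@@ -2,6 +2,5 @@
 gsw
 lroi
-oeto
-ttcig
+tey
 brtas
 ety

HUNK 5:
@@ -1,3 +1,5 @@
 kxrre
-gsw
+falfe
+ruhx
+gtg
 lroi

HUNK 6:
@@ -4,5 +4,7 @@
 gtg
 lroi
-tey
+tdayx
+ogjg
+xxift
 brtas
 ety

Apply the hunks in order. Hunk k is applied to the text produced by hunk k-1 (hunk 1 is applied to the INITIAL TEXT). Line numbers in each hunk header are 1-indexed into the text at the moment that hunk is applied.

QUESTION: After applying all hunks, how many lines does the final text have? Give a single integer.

Answer: 10

Derivation:
Hunk 1: at line 1 remove [fudow,ksyda,zse] add [ddw] -> 8 lines: kxrre ymff ddw jyk oeto ttcig brtas ety
Hunk 2: at line 1 remove [ymff,ddw,jyk] add [yhsjo,frf,lroi] -> 8 lines: kxrre yhsjo frf lroi oeto ttcig brtas ety
Hunk 3: at line 1 remove [yhsjo,frf] add [gsw] -> 7 lines: kxrre gsw lroi oeto ttcig brtas ety
Hunk 4: at line 2 remove [oeto,ttcig] add [tey] -> 6 lines: kxrre gsw lroi tey brtas ety
Hunk 5: at line 1 remove [gsw] add [falfe,ruhx,gtg] -> 8 lines: kxrre falfe ruhx gtg lroi tey brtas ety
Hunk 6: at line 4 remove [tey] add [tdayx,ogjg,xxift] -> 10 lines: kxrre falfe ruhx gtg lroi tdayx ogjg xxift brtas ety
Final line count: 10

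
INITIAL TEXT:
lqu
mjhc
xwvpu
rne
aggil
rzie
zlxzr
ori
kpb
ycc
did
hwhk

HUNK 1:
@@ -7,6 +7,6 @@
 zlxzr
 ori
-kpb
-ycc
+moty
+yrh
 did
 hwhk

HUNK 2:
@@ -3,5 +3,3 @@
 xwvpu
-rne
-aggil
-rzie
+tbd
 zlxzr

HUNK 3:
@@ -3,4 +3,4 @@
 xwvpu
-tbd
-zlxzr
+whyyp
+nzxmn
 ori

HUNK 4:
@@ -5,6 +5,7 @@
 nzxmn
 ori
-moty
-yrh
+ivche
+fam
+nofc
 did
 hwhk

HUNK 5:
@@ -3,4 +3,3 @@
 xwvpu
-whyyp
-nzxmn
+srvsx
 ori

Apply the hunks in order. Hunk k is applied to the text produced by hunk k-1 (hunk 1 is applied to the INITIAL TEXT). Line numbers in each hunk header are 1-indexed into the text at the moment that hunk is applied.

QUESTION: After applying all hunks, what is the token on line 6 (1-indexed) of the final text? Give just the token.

Hunk 1: at line 7 remove [kpb,ycc] add [moty,yrh] -> 12 lines: lqu mjhc xwvpu rne aggil rzie zlxzr ori moty yrh did hwhk
Hunk 2: at line 3 remove [rne,aggil,rzie] add [tbd] -> 10 lines: lqu mjhc xwvpu tbd zlxzr ori moty yrh did hwhk
Hunk 3: at line 3 remove [tbd,zlxzr] add [whyyp,nzxmn] -> 10 lines: lqu mjhc xwvpu whyyp nzxmn ori moty yrh did hwhk
Hunk 4: at line 5 remove [moty,yrh] add [ivche,fam,nofc] -> 11 lines: lqu mjhc xwvpu whyyp nzxmn ori ivche fam nofc did hwhk
Hunk 5: at line 3 remove [whyyp,nzxmn] add [srvsx] -> 10 lines: lqu mjhc xwvpu srvsx ori ivche fam nofc did hwhk
Final line 6: ivche

Answer: ivche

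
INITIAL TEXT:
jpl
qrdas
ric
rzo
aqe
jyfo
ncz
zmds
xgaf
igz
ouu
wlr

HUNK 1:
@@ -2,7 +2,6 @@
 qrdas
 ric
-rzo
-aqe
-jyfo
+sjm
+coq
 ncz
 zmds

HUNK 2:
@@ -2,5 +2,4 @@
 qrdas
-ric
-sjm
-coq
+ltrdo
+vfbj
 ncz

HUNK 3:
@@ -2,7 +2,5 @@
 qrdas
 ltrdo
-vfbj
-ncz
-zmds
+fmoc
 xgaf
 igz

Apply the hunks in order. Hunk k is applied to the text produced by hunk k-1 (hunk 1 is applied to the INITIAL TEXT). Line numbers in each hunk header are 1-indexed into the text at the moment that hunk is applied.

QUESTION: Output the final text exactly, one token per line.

Hunk 1: at line 2 remove [rzo,aqe,jyfo] add [sjm,coq] -> 11 lines: jpl qrdas ric sjm coq ncz zmds xgaf igz ouu wlr
Hunk 2: at line 2 remove [ric,sjm,coq] add [ltrdo,vfbj] -> 10 lines: jpl qrdas ltrdo vfbj ncz zmds xgaf igz ouu wlr
Hunk 3: at line 2 remove [vfbj,ncz,zmds] add [fmoc] -> 8 lines: jpl qrdas ltrdo fmoc xgaf igz ouu wlr

Answer: jpl
qrdas
ltrdo
fmoc
xgaf
igz
ouu
wlr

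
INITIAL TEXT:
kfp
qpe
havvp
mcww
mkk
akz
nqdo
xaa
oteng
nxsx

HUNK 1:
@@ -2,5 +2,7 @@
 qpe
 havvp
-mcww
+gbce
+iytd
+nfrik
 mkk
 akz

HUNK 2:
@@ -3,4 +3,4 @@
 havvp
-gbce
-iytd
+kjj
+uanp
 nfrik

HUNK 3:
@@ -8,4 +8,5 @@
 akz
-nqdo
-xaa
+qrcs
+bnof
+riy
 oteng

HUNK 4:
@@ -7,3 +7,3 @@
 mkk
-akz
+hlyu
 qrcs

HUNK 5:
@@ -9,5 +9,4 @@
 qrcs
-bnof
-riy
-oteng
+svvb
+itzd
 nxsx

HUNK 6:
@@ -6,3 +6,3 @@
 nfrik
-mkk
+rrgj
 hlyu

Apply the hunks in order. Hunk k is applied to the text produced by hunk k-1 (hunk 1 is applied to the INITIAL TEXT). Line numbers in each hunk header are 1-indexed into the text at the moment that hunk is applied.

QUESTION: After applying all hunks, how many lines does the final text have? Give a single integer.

Hunk 1: at line 2 remove [mcww] add [gbce,iytd,nfrik] -> 12 lines: kfp qpe havvp gbce iytd nfrik mkk akz nqdo xaa oteng nxsx
Hunk 2: at line 3 remove [gbce,iytd] add [kjj,uanp] -> 12 lines: kfp qpe havvp kjj uanp nfrik mkk akz nqdo xaa oteng nxsx
Hunk 3: at line 8 remove [nqdo,xaa] add [qrcs,bnof,riy] -> 13 lines: kfp qpe havvp kjj uanp nfrik mkk akz qrcs bnof riy oteng nxsx
Hunk 4: at line 7 remove [akz] add [hlyu] -> 13 lines: kfp qpe havvp kjj uanp nfrik mkk hlyu qrcs bnof riy oteng nxsx
Hunk 5: at line 9 remove [bnof,riy,oteng] add [svvb,itzd] -> 12 lines: kfp qpe havvp kjj uanp nfrik mkk hlyu qrcs svvb itzd nxsx
Hunk 6: at line 6 remove [mkk] add [rrgj] -> 12 lines: kfp qpe havvp kjj uanp nfrik rrgj hlyu qrcs svvb itzd nxsx
Final line count: 12

Answer: 12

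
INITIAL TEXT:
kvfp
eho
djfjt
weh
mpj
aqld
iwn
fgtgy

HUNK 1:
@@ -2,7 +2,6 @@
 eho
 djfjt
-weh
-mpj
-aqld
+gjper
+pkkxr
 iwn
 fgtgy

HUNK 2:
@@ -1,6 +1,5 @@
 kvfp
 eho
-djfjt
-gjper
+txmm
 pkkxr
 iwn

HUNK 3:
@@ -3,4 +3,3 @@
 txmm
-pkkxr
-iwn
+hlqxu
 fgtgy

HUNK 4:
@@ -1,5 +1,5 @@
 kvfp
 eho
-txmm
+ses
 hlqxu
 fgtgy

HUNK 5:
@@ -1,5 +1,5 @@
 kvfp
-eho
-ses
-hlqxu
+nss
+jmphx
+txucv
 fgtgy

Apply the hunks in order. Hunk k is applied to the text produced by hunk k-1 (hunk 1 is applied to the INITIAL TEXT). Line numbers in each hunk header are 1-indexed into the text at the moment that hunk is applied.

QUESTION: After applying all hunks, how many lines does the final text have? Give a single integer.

Answer: 5

Derivation:
Hunk 1: at line 2 remove [weh,mpj,aqld] add [gjper,pkkxr] -> 7 lines: kvfp eho djfjt gjper pkkxr iwn fgtgy
Hunk 2: at line 1 remove [djfjt,gjper] add [txmm] -> 6 lines: kvfp eho txmm pkkxr iwn fgtgy
Hunk 3: at line 3 remove [pkkxr,iwn] add [hlqxu] -> 5 lines: kvfp eho txmm hlqxu fgtgy
Hunk 4: at line 1 remove [txmm] add [ses] -> 5 lines: kvfp eho ses hlqxu fgtgy
Hunk 5: at line 1 remove [eho,ses,hlqxu] add [nss,jmphx,txucv] -> 5 lines: kvfp nss jmphx txucv fgtgy
Final line count: 5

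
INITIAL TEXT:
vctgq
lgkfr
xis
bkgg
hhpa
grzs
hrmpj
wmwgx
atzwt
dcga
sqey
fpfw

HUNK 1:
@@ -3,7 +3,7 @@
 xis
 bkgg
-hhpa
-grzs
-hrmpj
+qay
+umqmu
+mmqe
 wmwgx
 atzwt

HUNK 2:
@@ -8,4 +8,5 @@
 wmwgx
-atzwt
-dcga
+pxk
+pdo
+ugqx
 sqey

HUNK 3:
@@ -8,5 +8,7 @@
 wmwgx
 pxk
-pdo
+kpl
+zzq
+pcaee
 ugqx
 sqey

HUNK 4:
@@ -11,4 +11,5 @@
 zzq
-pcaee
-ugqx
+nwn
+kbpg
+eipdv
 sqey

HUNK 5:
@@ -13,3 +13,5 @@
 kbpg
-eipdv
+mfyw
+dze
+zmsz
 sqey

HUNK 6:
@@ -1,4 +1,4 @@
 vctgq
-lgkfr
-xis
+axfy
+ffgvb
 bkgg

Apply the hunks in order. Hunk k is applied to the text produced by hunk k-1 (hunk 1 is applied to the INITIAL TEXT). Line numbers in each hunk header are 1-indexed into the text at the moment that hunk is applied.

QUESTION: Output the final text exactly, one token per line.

Hunk 1: at line 3 remove [hhpa,grzs,hrmpj] add [qay,umqmu,mmqe] -> 12 lines: vctgq lgkfr xis bkgg qay umqmu mmqe wmwgx atzwt dcga sqey fpfw
Hunk 2: at line 8 remove [atzwt,dcga] add [pxk,pdo,ugqx] -> 13 lines: vctgq lgkfr xis bkgg qay umqmu mmqe wmwgx pxk pdo ugqx sqey fpfw
Hunk 3: at line 8 remove [pdo] add [kpl,zzq,pcaee] -> 15 lines: vctgq lgkfr xis bkgg qay umqmu mmqe wmwgx pxk kpl zzq pcaee ugqx sqey fpfw
Hunk 4: at line 11 remove [pcaee,ugqx] add [nwn,kbpg,eipdv] -> 16 lines: vctgq lgkfr xis bkgg qay umqmu mmqe wmwgx pxk kpl zzq nwn kbpg eipdv sqey fpfw
Hunk 5: at line 13 remove [eipdv] add [mfyw,dze,zmsz] -> 18 lines: vctgq lgkfr xis bkgg qay umqmu mmqe wmwgx pxk kpl zzq nwn kbpg mfyw dze zmsz sqey fpfw
Hunk 6: at line 1 remove [lgkfr,xis] add [axfy,ffgvb] -> 18 lines: vctgq axfy ffgvb bkgg qay umqmu mmqe wmwgx pxk kpl zzq nwn kbpg mfyw dze zmsz sqey fpfw

Answer: vctgq
axfy
ffgvb
bkgg
qay
umqmu
mmqe
wmwgx
pxk
kpl
zzq
nwn
kbpg
mfyw
dze
zmsz
sqey
fpfw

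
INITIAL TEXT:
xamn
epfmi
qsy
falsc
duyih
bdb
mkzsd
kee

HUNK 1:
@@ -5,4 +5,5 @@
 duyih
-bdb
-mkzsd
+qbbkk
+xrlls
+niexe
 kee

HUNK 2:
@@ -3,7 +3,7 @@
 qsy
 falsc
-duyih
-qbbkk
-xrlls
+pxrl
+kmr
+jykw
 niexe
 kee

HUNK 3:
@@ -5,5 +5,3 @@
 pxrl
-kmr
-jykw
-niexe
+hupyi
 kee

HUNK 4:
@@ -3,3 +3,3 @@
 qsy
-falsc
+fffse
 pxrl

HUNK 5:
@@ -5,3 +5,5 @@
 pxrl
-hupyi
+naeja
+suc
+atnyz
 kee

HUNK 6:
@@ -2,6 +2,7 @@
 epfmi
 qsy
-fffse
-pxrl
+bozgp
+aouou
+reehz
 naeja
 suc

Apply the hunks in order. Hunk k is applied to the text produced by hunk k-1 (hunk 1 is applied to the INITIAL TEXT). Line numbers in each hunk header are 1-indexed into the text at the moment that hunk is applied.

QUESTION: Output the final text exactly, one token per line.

Hunk 1: at line 5 remove [bdb,mkzsd] add [qbbkk,xrlls,niexe] -> 9 lines: xamn epfmi qsy falsc duyih qbbkk xrlls niexe kee
Hunk 2: at line 3 remove [duyih,qbbkk,xrlls] add [pxrl,kmr,jykw] -> 9 lines: xamn epfmi qsy falsc pxrl kmr jykw niexe kee
Hunk 3: at line 5 remove [kmr,jykw,niexe] add [hupyi] -> 7 lines: xamn epfmi qsy falsc pxrl hupyi kee
Hunk 4: at line 3 remove [falsc] add [fffse] -> 7 lines: xamn epfmi qsy fffse pxrl hupyi kee
Hunk 5: at line 5 remove [hupyi] add [naeja,suc,atnyz] -> 9 lines: xamn epfmi qsy fffse pxrl naeja suc atnyz kee
Hunk 6: at line 2 remove [fffse,pxrl] add [bozgp,aouou,reehz] -> 10 lines: xamn epfmi qsy bozgp aouou reehz naeja suc atnyz kee

Answer: xamn
epfmi
qsy
bozgp
aouou
reehz
naeja
suc
atnyz
kee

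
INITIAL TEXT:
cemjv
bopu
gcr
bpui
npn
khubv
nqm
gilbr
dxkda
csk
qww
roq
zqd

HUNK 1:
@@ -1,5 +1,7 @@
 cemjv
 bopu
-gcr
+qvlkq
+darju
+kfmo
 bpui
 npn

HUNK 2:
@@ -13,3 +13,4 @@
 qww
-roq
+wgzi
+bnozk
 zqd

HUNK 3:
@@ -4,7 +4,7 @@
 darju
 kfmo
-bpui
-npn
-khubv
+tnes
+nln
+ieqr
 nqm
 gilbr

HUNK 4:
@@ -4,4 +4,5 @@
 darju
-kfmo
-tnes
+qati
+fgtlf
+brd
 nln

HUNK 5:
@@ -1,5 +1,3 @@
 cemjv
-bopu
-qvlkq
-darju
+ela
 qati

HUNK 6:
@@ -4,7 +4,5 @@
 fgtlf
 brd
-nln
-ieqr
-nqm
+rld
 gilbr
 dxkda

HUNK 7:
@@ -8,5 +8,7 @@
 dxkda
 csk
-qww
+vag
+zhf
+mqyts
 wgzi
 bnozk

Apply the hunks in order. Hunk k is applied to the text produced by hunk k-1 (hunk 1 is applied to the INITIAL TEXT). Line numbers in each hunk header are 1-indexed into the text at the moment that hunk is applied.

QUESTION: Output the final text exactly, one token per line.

Hunk 1: at line 1 remove [gcr] add [qvlkq,darju,kfmo] -> 15 lines: cemjv bopu qvlkq darju kfmo bpui npn khubv nqm gilbr dxkda csk qww roq zqd
Hunk 2: at line 13 remove [roq] add [wgzi,bnozk] -> 16 lines: cemjv bopu qvlkq darju kfmo bpui npn khubv nqm gilbr dxkda csk qww wgzi bnozk zqd
Hunk 3: at line 4 remove [bpui,npn,khubv] add [tnes,nln,ieqr] -> 16 lines: cemjv bopu qvlkq darju kfmo tnes nln ieqr nqm gilbr dxkda csk qww wgzi bnozk zqd
Hunk 4: at line 4 remove [kfmo,tnes] add [qati,fgtlf,brd] -> 17 lines: cemjv bopu qvlkq darju qati fgtlf brd nln ieqr nqm gilbr dxkda csk qww wgzi bnozk zqd
Hunk 5: at line 1 remove [bopu,qvlkq,darju] add [ela] -> 15 lines: cemjv ela qati fgtlf brd nln ieqr nqm gilbr dxkda csk qww wgzi bnozk zqd
Hunk 6: at line 4 remove [nln,ieqr,nqm] add [rld] -> 13 lines: cemjv ela qati fgtlf brd rld gilbr dxkda csk qww wgzi bnozk zqd
Hunk 7: at line 8 remove [qww] add [vag,zhf,mqyts] -> 15 lines: cemjv ela qati fgtlf brd rld gilbr dxkda csk vag zhf mqyts wgzi bnozk zqd

Answer: cemjv
ela
qati
fgtlf
brd
rld
gilbr
dxkda
csk
vag
zhf
mqyts
wgzi
bnozk
zqd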